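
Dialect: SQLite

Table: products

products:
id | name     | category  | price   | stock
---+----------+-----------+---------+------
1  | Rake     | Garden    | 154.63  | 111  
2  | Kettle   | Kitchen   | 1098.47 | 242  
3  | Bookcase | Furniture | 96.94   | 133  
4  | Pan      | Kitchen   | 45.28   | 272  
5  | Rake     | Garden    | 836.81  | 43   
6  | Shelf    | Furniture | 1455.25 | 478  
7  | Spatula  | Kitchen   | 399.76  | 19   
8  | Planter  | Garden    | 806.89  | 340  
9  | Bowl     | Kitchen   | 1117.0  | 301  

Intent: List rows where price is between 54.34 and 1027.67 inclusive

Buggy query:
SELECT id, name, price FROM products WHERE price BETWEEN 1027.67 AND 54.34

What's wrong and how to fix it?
Bug: The bounds are reversed; BETWEEN a AND b requires a <= b to match anything

Fix: Write BETWEEN 54.34 AND 1027.67

Corrected query:
SELECT id, name, price FROM products WHERE price BETWEEN 54.34 AND 1027.67

Result:
id | name     | price 
---+----------+-------
1  | Rake     | 154.63
3  | Bookcase | 96.94 
5  | Rake     | 836.81
7  | Spatula  | 399.76
8  | Planter  | 806.89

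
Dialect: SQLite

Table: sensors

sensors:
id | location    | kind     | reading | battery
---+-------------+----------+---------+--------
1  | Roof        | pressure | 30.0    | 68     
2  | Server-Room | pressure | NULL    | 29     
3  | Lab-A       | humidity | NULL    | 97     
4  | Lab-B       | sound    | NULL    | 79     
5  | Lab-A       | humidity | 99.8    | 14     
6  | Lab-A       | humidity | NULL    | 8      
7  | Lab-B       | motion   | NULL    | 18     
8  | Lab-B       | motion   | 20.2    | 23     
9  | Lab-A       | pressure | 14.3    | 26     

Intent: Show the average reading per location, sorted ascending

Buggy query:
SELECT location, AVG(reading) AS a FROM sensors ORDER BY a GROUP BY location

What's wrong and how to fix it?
Bug: ORDER BY appears before GROUP BY; SQL clause order requires GROUP BY first

Fix: Move ORDER BY to the end, after GROUP BY

Corrected query:
SELECT location, AVG(reading) AS a FROM sensors GROUP BY location ORDER BY a

Result:
location    | a    
------------+------
Server-Room | NULL 
Lab-B       | 20.2 
Roof        | 30   
Lab-A       | 57.05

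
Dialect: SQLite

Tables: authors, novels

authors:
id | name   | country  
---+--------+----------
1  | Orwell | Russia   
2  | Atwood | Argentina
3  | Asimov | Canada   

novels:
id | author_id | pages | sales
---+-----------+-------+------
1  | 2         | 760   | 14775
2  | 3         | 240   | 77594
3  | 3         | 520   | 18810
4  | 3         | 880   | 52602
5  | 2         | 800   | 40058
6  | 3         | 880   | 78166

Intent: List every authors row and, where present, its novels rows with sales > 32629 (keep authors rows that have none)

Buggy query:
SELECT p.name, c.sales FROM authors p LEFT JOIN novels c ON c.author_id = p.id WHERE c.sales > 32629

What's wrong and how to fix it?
Bug: Filtering c.sales in WHERE discards the NULL rows produced by LEFT JOIN, turning it into an inner join

Fix: Put 'c.sales > 32629' in the JOIN's ON clause instead of WHERE

Corrected query:
SELECT p.name, c.sales FROM authors p LEFT JOIN novels c ON c.author_id = p.id AND c.sales > 32629

Result:
name   | sales
-------+------
Orwell | NULL 
Atwood | 40058
Asimov | 52602
Asimov | 77594
Asimov | 78166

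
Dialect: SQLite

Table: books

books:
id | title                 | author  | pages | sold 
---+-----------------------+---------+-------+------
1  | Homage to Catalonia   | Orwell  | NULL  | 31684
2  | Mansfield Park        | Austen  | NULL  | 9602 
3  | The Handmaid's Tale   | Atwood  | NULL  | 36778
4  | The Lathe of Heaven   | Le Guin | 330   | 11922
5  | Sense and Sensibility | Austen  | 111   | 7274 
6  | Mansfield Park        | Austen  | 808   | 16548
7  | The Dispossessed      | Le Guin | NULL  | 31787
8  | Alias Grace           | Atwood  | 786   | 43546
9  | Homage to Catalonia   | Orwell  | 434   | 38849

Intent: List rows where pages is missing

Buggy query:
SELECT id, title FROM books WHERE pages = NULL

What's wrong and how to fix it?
Bug: '= NULL' is always unknown in SQL three-valued logic, so no rows match

Fix: Use IS NULL to test for NULL

Corrected query:
SELECT id, title FROM books WHERE pages IS NULL

Result:
id | title              
---+--------------------
1  | Homage to Catalonia
2  | Mansfield Park     
3  | The Handmaid's Tale
7  | The Dispossessed   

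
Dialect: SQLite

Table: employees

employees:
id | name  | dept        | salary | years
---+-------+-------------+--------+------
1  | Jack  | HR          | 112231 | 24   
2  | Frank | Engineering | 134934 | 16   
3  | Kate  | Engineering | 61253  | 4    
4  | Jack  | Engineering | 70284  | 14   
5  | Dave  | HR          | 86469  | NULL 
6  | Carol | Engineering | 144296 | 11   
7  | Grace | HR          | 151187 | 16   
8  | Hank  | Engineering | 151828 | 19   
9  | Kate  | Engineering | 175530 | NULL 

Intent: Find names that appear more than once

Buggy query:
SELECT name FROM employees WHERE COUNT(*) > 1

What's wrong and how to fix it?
Bug: COUNT(*) is an aggregate and cannot be used in WHERE

Fix: GROUP BY name, then filter groups with HAVING COUNT(*) > 1

Corrected query:
SELECT name FROM employees GROUP BY name HAVING COUNT(*) > 1

Result:
name
----
Jack
Kate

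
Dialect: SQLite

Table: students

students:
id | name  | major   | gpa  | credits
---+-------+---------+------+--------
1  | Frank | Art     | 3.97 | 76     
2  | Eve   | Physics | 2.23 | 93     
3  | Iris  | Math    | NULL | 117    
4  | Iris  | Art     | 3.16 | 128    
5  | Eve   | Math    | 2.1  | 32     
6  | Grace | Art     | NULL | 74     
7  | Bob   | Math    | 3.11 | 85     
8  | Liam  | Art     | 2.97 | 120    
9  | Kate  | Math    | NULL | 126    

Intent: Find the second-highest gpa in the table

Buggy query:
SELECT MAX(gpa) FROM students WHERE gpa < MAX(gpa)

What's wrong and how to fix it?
Bug: The inner MAX is an aggregate inside WHERE, which is not allowed

Fix: Compute the overall MAX in a subquery, then take MAX of rows below it

Corrected query:
SELECT MAX(gpa) FROM students WHERE gpa < (SELECT MAX(gpa) FROM students)

Result:
MAX(gpa)
--------
3.16    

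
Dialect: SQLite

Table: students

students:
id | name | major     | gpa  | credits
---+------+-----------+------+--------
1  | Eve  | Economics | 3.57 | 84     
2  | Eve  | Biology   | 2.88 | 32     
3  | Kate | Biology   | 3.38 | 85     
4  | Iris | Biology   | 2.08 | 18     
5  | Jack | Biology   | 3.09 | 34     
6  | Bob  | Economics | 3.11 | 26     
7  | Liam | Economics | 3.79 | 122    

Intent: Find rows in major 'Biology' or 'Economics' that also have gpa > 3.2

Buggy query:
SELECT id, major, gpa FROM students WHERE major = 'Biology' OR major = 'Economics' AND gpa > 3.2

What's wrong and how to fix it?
Bug: AND binds tighter than OR, so this parses as major = 'Biology' OR (major = 'Economics' AND gpa > 3.2)

Fix: Group the OR with parentheses (or use IN), then AND the threshold

Corrected query:
SELECT id, major, gpa FROM students WHERE (major = 'Biology' OR major = 'Economics') AND gpa > 3.2

Result:
id | major     | gpa 
---+-----------+-----
1  | Economics | 3.57
3  | Biology   | 3.38
7  | Economics | 3.79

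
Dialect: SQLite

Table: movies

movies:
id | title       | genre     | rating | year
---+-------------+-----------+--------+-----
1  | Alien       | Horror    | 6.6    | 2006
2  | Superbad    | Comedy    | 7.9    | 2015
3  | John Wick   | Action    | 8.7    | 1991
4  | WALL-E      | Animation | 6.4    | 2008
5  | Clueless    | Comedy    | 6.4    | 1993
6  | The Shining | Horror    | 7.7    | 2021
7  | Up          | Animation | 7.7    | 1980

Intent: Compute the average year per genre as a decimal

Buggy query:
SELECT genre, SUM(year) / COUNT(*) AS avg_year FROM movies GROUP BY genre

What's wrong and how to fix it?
Bug: SUM(year) and COUNT(*) are both integers; the division truncates the fractional part

Fix: Cast one side to REAL so the division keeps the fractional part

Corrected query:
SELECT genre, SUM(year) * 1.0 / COUNT(*) AS avg_year FROM movies GROUP BY genre

Result:
genre     | avg_year
----------+---------
Action    | 1991    
Animation | 1994    
Comedy    | 2004    
Horror    | 2013.5  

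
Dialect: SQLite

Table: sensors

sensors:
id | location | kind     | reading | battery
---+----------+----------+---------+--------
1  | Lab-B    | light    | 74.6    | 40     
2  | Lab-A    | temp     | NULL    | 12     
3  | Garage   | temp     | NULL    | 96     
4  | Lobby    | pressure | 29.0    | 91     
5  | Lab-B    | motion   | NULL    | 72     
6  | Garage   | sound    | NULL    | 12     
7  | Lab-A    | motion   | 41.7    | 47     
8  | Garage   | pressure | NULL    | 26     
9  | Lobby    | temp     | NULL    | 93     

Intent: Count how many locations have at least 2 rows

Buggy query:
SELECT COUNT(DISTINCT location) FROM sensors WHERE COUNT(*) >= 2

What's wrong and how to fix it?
Bug: WHERE filters individual rows, not groups, so a group-level COUNT is invalid there

Fix: Use a subquery that GROUPs and filters with HAVING, then count its rows

Corrected query:
SELECT COUNT(*) FROM (SELECT location FROM sensors GROUP BY location HAVING COUNT(*) >= 2)

Result:
COUNT(*)
--------
4       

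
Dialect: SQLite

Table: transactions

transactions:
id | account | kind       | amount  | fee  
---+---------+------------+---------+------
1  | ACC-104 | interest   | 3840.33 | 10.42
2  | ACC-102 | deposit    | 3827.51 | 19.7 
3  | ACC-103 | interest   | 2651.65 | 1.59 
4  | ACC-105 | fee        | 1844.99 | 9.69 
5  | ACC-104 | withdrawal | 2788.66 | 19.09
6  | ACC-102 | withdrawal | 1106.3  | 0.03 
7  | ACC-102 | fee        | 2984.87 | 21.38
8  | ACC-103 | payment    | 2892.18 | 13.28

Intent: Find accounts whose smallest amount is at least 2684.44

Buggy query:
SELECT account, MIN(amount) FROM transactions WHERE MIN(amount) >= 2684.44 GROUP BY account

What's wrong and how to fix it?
Bug: Aggregates like MIN are computed per group after WHERE runs

Fix: Replace WHERE with HAVING after the GROUP BY

Corrected query:
SELECT account, MIN(amount) FROM transactions GROUP BY account HAVING MIN(amount) >= 2684.44

Result:
account | MIN(amount)
--------+------------
ACC-104 | 2788.66    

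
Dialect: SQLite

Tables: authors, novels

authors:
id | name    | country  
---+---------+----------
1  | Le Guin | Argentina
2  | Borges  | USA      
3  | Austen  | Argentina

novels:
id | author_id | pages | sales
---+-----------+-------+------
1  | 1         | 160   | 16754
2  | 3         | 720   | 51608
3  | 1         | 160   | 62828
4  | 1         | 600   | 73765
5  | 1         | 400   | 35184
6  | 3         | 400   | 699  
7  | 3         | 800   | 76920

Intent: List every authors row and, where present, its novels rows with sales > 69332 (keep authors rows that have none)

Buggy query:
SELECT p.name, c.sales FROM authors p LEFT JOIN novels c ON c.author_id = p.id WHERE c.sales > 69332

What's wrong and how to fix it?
Bug: A WHERE condition on the right-hand table after LEFT JOIN drops unmatched parents

Fix: Move the right-table condition into the ON clause so unmatched parents are kept

Corrected query:
SELECT p.name, c.sales FROM authors p LEFT JOIN novels c ON c.author_id = p.id AND c.sales > 69332

Result:
name    | sales
--------+------
Le Guin | 73765
Borges  | NULL 
Austen  | 76920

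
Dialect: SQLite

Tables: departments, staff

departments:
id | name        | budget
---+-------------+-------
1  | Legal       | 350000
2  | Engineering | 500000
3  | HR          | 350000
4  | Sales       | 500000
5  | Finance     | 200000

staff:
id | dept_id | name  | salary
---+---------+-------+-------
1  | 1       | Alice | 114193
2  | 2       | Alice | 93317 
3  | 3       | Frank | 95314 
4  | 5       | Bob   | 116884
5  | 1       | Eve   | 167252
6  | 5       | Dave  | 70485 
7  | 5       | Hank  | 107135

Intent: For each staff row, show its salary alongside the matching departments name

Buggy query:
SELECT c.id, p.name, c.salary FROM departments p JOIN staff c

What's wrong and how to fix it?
Bug: JOIN with no ON clause produces a cartesian product; every staff row pairs with every departments row

Fix: Add ON c.dept_id = p.id to the JOIN

Corrected query:
SELECT c.id, p.name, c.salary FROM departments p JOIN staff c ON c.dept_id = p.id

Result:
id | name        | salary
---+-------------+-------
1  | Legal       | 114193
2  | Engineering | 93317 
3  | HR          | 95314 
4  | Finance     | 116884
5  | Legal       | 167252
6  | Finance     | 70485 
7  | Finance     | 107135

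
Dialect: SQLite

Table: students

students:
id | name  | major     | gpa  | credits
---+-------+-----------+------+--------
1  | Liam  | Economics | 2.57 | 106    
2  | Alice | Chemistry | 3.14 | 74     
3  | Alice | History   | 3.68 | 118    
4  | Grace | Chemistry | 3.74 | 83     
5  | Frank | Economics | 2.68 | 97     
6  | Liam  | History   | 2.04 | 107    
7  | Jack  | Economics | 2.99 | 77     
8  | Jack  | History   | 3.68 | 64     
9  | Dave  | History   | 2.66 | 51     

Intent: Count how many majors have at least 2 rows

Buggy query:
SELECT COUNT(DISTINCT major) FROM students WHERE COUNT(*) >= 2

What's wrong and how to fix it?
Bug: WHERE filters individual rows, not groups, so a group-level COUNT is invalid there

Fix: Use a subquery that GROUPs and filters with HAVING, then count its rows

Corrected query:
SELECT COUNT(*) FROM (SELECT major FROM students GROUP BY major HAVING COUNT(*) >= 2)

Result:
COUNT(*)
--------
3       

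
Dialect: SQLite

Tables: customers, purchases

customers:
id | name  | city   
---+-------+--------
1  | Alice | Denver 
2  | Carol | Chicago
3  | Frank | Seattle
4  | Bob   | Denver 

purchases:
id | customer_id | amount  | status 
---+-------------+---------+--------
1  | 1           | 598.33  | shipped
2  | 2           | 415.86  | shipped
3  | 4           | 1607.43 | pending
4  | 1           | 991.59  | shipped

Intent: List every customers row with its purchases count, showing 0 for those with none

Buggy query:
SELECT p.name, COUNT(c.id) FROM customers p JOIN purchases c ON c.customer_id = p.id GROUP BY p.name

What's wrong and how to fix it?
Bug: INNER JOIN drops customers rows that have no matching purchases rows

Fix: Switch to LEFT JOIN to retain unmatched parent rows

Corrected query:
SELECT p.name, COUNT(c.id) FROM customers p LEFT JOIN purchases c ON c.customer_id = p.id GROUP BY p.name

Result:
name  | COUNT(c.id)
------+------------
Alice | 2          
Bob   | 1          
Carol | 1          
Frank | 0          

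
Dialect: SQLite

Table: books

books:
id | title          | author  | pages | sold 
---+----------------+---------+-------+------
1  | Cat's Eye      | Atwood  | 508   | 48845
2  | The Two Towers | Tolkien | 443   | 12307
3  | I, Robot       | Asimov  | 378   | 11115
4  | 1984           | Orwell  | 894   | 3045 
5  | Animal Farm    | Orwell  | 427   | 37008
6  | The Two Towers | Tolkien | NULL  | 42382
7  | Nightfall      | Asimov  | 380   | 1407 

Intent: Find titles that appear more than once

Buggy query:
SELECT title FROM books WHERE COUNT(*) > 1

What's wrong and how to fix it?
Bug: COUNT(*) is an aggregate and cannot be used in WHERE

Fix: GROUP BY title, then filter groups with HAVING COUNT(*) > 1

Corrected query:
SELECT title FROM books GROUP BY title HAVING COUNT(*) > 1

Result:
title         
--------------
The Two Towers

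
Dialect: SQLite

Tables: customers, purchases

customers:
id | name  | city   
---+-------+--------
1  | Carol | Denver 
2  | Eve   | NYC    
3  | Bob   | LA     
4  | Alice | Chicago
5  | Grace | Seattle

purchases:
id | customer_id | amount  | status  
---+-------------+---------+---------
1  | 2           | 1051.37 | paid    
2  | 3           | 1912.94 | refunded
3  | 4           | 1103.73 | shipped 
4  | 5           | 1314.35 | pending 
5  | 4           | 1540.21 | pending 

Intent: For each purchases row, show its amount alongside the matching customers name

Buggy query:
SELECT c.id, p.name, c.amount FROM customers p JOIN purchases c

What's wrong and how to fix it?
Bug: Missing join condition: each purchases row is matched to all customers rows instead of just its own

Fix: Add ON c.customer_id = p.id to the JOIN

Corrected query:
SELECT c.id, p.name, c.amount FROM customers p JOIN purchases c ON c.customer_id = p.id

Result:
id | name  | amount 
---+-------+--------
1  | Eve   | 1051.37
2  | Bob   | 1912.94
3  | Alice | 1103.73
4  | Grace | 1314.35
5  | Alice | 1540.21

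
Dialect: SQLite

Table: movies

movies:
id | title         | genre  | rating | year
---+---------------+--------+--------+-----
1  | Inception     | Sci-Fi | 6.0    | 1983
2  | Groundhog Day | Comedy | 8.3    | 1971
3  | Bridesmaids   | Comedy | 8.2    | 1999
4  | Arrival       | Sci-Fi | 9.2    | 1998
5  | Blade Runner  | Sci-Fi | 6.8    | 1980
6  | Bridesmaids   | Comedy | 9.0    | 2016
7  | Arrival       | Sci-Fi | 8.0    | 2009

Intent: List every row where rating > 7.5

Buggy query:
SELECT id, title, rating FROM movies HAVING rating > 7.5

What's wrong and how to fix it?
Bug: This is a non-aggregate query (no GROUP BY, no aggregates), so in SQLite the HAVING clause is invalid here; a row-level condition belongs in WHERE

Fix: Replace HAVING with WHERE since the condition applies to individual rows

Corrected query:
SELECT id, title, rating FROM movies WHERE rating > 7.5

Result:
id | title         | rating
---+---------------+-------
2  | Groundhog Day | 8.3   
3  | Bridesmaids   | 8.2   
4  | Arrival       | 9.2   
6  | Bridesmaids   | 9     
7  | Arrival       | 8     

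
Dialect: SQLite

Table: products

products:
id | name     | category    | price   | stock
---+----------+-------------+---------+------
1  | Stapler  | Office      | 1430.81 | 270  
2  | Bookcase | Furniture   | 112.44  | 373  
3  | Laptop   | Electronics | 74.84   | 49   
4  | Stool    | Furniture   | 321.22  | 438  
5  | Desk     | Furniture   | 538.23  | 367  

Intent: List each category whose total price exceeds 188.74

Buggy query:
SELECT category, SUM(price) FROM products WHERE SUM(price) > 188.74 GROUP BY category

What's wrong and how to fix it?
Bug: WHERE runs before GROUP BY, so aggregates aren't available there

Fix: Move the aggregate condition to a HAVING clause

Corrected query:
SELECT category, SUM(price) FROM products GROUP BY category HAVING SUM(price) > 188.74

Result:
category  | SUM(price)
----------+-----------
Furniture | 971.89    
Office    | 1430.81   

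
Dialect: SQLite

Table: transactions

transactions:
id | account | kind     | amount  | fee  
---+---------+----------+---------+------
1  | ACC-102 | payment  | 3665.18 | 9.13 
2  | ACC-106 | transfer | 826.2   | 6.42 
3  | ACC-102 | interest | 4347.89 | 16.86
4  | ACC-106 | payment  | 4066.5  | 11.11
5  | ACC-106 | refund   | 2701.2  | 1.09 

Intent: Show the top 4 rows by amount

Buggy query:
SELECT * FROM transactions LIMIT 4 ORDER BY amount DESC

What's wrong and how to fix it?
Bug: ORDER BY cannot follow LIMIT; LIMIT is the final clause

Fix: Sort with ORDER BY, then apply LIMIT

Corrected query:
SELECT * FROM transactions ORDER BY amount DESC LIMIT 4

Result:
id | account | kind     | amount  | fee  
---+---------+----------+---------+------
3  | ACC-102 | interest | 4347.89 | 16.86
4  | ACC-106 | payment  | 4066.5  | 11.11
1  | ACC-102 | payment  | 3665.18 | 9.13 
5  | ACC-106 | refund   | 2701.2  | 1.09 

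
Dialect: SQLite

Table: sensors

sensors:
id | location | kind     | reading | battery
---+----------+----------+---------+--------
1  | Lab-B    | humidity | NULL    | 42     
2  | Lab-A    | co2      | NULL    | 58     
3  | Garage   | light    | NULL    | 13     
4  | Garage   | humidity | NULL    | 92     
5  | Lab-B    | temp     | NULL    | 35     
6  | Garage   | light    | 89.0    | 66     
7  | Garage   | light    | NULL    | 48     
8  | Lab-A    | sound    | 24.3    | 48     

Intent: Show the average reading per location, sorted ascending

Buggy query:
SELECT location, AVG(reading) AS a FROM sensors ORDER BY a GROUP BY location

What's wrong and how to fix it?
Bug: GROUP BY must precede ORDER BY

Fix: Move ORDER BY to the end, after GROUP BY

Corrected query:
SELECT location, AVG(reading) AS a FROM sensors GROUP BY location ORDER BY a

Result:
location | a   
---------+-----
Lab-B    | NULL
Lab-A    | 24.3
Garage   | 89  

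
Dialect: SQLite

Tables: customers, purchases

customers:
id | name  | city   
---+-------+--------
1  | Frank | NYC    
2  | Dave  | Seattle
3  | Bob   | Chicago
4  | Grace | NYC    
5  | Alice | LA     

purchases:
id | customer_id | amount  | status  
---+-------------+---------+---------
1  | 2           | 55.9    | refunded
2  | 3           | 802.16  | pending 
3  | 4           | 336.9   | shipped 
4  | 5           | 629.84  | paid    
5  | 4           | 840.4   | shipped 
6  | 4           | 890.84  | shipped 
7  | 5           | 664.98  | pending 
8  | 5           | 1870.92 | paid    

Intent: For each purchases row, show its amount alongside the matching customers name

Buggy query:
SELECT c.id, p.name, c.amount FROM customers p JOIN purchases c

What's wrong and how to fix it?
Bug: JOIN with no ON clause produces a cartesian product; every purchases row pairs with every customers row

Fix: Add ON c.customer_id = p.id to the JOIN

Corrected query:
SELECT c.id, p.name, c.amount FROM customers p JOIN purchases c ON c.customer_id = p.id

Result:
id | name  | amount 
---+-------+--------
1  | Dave  | 55.9   
2  | Bob   | 802.16 
3  | Grace | 336.9  
4  | Alice | 629.84 
5  | Grace | 840.4  
6  | Grace | 890.84 
7  | Alice | 664.98 
8  | Alice | 1870.92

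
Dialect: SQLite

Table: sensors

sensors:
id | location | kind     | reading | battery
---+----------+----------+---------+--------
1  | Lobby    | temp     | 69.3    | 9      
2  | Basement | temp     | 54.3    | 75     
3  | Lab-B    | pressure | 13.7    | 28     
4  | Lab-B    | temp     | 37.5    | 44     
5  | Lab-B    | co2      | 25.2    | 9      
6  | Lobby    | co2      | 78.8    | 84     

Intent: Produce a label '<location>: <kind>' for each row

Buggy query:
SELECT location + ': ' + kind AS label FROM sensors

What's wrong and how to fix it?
Bug: SQLite uses || for string concatenation; + coerces text to numbers (yielding 0)

Fix: Replace + with || to concatenate text

Corrected query:
SELECT location || ': ' || kind AS label FROM sensors

Result:
label          
---------------
Lobby: temp    
Basement: temp 
Lab-B: pressure
Lab-B: temp    
Lab-B: co2     
Lobby: co2     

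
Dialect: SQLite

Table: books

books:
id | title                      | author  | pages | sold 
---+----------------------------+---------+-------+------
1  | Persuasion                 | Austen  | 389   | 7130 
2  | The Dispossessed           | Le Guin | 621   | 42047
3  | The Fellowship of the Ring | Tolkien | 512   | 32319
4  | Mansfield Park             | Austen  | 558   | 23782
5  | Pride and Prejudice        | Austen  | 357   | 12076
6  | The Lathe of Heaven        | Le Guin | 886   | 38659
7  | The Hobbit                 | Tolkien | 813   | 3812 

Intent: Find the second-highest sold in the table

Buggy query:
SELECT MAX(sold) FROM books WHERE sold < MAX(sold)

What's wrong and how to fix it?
Bug: MAX(sold) on the right of the comparison is an aggregate-in-WHERE error

Fix: Compute the overall MAX in a subquery, then take MAX of rows below it

Corrected query:
SELECT MAX(sold) FROM books WHERE sold < (SELECT MAX(sold) FROM books)

Result:
MAX(sold)
---------
38659    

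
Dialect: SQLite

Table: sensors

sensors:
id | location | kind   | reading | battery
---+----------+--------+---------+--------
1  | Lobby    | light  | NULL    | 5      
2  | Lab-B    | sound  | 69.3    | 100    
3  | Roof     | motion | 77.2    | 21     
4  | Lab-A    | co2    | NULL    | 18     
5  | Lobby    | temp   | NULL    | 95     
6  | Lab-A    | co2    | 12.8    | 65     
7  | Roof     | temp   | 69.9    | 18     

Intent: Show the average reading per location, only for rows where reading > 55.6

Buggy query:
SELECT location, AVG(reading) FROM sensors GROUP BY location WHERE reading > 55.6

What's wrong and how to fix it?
Bug: Row-level WHERE must come before GROUP BY in the clause order

Fix: Place WHERE between FROM and GROUP BY

Corrected query:
SELECT location, AVG(reading) FROM sensors WHERE reading > 55.6 GROUP BY location

Result:
location | AVG(reading)
---------+-------------
Lab-B    | 69.3        
Roof     | 73.55       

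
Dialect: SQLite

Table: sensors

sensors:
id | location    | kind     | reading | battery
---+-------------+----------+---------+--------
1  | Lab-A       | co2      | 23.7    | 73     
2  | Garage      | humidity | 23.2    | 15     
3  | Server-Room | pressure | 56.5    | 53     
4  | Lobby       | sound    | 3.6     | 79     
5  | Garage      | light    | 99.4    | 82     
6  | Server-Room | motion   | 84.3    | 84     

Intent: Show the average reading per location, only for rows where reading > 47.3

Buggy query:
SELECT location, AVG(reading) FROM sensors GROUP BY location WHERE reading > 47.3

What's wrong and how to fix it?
Bug: Row-level WHERE must come before GROUP BY in the clause order

Fix: Place WHERE between FROM and GROUP BY

Corrected query:
SELECT location, AVG(reading) FROM sensors WHERE reading > 47.3 GROUP BY location

Result:
location    | AVG(reading)
------------+-------------
Garage      | 99.4        
Server-Room | 70.4        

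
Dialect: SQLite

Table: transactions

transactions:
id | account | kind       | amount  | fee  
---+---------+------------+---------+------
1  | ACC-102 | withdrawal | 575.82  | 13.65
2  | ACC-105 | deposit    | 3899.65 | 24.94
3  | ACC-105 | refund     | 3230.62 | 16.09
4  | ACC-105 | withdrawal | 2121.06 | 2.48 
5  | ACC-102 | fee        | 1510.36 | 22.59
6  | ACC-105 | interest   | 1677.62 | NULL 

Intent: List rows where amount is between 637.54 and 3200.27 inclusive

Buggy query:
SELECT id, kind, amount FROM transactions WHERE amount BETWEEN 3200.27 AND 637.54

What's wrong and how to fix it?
Bug: BETWEEN expects the lower bound first; with 3200.27 AND 637.54 the range is empty

Fix: Swap the bounds so the smaller value comes first

Corrected query:
SELECT id, kind, amount FROM transactions WHERE amount BETWEEN 637.54 AND 3200.27

Result:
id | kind       | amount 
---+------------+--------
4  | withdrawal | 2121.06
5  | fee        | 1510.36
6  | interest   | 1677.62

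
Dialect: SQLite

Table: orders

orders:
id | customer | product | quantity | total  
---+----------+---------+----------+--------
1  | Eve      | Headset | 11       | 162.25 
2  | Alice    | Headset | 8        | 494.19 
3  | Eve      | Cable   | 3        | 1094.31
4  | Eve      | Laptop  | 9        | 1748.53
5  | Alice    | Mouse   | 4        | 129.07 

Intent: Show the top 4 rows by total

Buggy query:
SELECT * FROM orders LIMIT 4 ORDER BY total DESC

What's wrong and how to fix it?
Bug: ORDER BY cannot follow LIMIT; LIMIT is the final clause

Fix: Sort with ORDER BY, then apply LIMIT

Corrected query:
SELECT * FROM orders ORDER BY total DESC LIMIT 4

Result:
id | customer | product | quantity | total  
---+----------+---------+----------+--------
4  | Eve      | Laptop  | 9        | 1748.53
3  | Eve      | Cable   | 3        | 1094.31
2  | Alice    | Headset | 8        | 494.19 
1  | Eve      | Headset | 11       | 162.25 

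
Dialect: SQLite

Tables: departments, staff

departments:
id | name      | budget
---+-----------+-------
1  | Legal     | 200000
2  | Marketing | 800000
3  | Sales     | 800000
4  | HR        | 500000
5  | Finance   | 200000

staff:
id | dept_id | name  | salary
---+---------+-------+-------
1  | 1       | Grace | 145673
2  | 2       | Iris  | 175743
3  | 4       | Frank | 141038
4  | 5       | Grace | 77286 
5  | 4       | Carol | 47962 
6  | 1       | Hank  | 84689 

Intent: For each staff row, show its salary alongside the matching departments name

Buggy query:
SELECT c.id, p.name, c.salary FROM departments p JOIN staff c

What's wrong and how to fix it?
Bug: Missing join condition: each staff row is matched to all departments rows instead of just its own

Fix: Add ON c.dept_id = p.id to the JOIN

Corrected query:
SELECT c.id, p.name, c.salary FROM departments p JOIN staff c ON c.dept_id = p.id

Result:
id | name      | salary
---+-----------+-------
1  | Legal     | 145673
2  | Marketing | 175743
3  | HR        | 141038
4  | Finance   | 77286 
5  | HR        | 47962 
6  | Legal     | 84689 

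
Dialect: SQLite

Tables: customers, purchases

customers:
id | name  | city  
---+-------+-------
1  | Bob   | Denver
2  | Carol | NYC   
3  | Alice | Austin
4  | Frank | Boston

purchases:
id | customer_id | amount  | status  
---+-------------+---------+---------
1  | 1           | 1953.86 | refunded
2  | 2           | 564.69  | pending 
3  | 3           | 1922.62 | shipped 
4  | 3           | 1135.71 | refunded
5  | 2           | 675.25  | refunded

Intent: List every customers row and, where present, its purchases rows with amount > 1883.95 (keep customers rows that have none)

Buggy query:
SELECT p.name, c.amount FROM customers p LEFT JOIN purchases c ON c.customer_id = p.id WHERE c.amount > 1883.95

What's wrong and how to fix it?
Bug: Filtering c.amount in WHERE discards the NULL rows produced by LEFT JOIN, turning it into an inner join

Fix: Move the right-table condition into the ON clause so unmatched parents are kept

Corrected query:
SELECT p.name, c.amount FROM customers p LEFT JOIN purchases c ON c.customer_id = p.id AND c.amount > 1883.95

Result:
name  | amount 
------+--------
Bob   | 1953.86
Carol | NULL   
Alice | 1922.62
Frank | NULL   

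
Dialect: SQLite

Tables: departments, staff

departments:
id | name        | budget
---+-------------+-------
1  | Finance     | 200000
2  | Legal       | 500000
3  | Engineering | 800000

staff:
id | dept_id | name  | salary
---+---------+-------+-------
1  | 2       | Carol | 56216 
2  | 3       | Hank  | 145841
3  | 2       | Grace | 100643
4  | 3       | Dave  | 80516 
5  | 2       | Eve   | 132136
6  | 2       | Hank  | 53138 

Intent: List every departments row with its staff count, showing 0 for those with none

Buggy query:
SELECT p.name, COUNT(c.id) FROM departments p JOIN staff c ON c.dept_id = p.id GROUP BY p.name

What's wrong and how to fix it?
Bug: INNER JOIN drops departments rows that have no matching staff rows

Fix: Use LEFT JOIN so parents without children still appear (COUNT(c.id) gives 0)

Corrected query:
SELECT p.name, COUNT(c.id) FROM departments p LEFT JOIN staff c ON c.dept_id = p.id GROUP BY p.name

Result:
name        | COUNT(c.id)
------------+------------
Engineering | 2          
Finance     | 0          
Legal       | 4          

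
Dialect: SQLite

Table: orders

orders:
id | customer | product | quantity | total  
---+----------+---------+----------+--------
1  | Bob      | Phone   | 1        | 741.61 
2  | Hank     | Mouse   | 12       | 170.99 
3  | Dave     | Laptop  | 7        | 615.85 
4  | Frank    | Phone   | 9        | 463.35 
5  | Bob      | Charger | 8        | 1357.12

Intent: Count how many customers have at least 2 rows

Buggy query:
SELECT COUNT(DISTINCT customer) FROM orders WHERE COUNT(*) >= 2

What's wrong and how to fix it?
Bug: WHERE filters individual rows, not groups, so a group-level COUNT is invalid there

Fix: Group first with HAVING COUNT(*) >= 2, then COUNT the resulting groups

Corrected query:
SELECT COUNT(*) FROM (SELECT customer FROM orders GROUP BY customer HAVING COUNT(*) >= 2)

Result:
COUNT(*)
--------
1       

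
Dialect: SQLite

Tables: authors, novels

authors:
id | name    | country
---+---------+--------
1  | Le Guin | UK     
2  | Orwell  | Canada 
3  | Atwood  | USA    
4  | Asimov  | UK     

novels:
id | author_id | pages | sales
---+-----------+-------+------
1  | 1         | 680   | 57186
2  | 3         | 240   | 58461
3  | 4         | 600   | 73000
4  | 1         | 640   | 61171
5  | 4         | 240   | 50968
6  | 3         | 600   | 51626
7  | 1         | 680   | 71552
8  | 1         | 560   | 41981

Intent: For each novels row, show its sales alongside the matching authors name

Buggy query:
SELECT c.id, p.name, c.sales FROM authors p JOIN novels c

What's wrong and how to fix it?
Bug: Missing join condition: each novels row is matched to all authors rows instead of just its own

Fix: Add ON c.author_id = p.id to the JOIN

Corrected query:
SELECT c.id, p.name, c.sales FROM authors p JOIN novels c ON c.author_id = p.id

Result:
id | name    | sales
---+---------+------
1  | Le Guin | 57186
2  | Atwood  | 58461
3  | Asimov  | 73000
4  | Le Guin | 61171
5  | Asimov  | 50968
6  | Atwood  | 51626
7  | Le Guin | 71552
8  | Le Guin | 41981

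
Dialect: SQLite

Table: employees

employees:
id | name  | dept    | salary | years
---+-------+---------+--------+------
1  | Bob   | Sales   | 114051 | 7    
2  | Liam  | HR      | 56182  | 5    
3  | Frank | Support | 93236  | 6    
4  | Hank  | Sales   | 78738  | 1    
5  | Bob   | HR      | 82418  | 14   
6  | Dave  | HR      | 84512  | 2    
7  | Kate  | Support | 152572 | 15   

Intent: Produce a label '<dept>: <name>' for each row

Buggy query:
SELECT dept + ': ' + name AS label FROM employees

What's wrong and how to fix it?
Bug: '+' is numeric addition; on text columns SQLite converts them to 0 instead of concatenating

Fix: Replace + with || to concatenate text

Corrected query:
SELECT dept || ': ' || name AS label FROM employees

Result:
label         
--------------
Sales: Bob    
HR: Liam      
Support: Frank
Sales: Hank   
HR: Bob       
HR: Dave      
Support: Kate 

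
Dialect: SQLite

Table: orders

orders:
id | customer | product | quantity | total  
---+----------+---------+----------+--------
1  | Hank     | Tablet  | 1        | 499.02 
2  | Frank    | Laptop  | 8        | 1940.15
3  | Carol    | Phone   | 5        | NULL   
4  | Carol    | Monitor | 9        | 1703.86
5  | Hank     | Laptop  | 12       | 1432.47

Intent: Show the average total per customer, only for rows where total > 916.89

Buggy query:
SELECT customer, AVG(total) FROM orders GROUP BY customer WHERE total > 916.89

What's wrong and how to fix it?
Bug: Row-level WHERE must come before GROUP BY in the clause order

Fix: Place WHERE between FROM and GROUP BY

Corrected query:
SELECT customer, AVG(total) FROM orders WHERE total > 916.89 GROUP BY customer

Result:
customer | AVG(total)
---------+-----------
Carol    | 1703.86   
Frank    | 1940.15   
Hank     | 1432.47   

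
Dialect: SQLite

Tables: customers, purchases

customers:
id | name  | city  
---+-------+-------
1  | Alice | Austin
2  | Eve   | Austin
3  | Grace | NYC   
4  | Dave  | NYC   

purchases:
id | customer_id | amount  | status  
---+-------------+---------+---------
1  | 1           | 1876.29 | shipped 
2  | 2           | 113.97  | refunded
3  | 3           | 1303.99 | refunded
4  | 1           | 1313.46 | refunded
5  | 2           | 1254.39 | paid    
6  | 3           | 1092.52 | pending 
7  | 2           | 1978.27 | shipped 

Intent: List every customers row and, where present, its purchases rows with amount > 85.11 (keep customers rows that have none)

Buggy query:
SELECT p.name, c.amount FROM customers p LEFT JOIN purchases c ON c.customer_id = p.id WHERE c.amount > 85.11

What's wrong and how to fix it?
Bug: A WHERE condition on the right-hand table after LEFT JOIN drops unmatched parents

Fix: Move the right-table condition into the ON clause so unmatched parents are kept

Corrected query:
SELECT p.name, c.amount FROM customers p LEFT JOIN purchases c ON c.customer_id = p.id AND c.amount > 85.11

Result:
name  | amount 
------+--------
Alice | 1313.46
Alice | 1876.29
Eve   | 113.97 
Eve   | 1254.39
Eve   | 1978.27
Grace | 1092.52
Grace | 1303.99
Dave  | NULL   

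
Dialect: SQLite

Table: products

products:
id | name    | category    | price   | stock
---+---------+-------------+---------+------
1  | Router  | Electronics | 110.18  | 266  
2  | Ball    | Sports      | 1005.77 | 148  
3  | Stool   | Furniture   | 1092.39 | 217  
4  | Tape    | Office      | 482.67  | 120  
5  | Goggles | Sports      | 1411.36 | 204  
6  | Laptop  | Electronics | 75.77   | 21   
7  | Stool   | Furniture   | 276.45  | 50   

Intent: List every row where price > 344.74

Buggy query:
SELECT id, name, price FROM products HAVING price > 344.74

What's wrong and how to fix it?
Bug: This is a non-aggregate query (no GROUP BY, no aggregates), so in SQLite the HAVING clause is invalid here; a row-level condition belongs in WHERE

Fix: Replace HAVING with WHERE since the condition applies to individual rows

Corrected query:
SELECT id, name, price FROM products WHERE price > 344.74

Result:
id | name    | price  
---+---------+--------
2  | Ball    | 1005.77
3  | Stool   | 1092.39
4  | Tape    | 482.67 
5  | Goggles | 1411.36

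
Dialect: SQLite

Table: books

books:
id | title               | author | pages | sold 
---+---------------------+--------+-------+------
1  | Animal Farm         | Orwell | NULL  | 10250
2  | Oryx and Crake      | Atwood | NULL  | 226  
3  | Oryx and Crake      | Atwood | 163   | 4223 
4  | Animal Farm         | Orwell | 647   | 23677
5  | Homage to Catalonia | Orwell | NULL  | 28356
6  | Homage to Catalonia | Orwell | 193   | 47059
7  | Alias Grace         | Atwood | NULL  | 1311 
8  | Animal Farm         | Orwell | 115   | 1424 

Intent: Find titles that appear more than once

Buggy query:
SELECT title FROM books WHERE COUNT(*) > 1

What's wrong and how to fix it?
Bug: COUNT(*) is an aggregate and cannot be used in WHERE

Fix: Group first, then use HAVING for the count condition

Corrected query:
SELECT title FROM books GROUP BY title HAVING COUNT(*) > 1

Result:
title              
-------------------
Animal Farm        
Homage to Catalonia
Oryx and Crake     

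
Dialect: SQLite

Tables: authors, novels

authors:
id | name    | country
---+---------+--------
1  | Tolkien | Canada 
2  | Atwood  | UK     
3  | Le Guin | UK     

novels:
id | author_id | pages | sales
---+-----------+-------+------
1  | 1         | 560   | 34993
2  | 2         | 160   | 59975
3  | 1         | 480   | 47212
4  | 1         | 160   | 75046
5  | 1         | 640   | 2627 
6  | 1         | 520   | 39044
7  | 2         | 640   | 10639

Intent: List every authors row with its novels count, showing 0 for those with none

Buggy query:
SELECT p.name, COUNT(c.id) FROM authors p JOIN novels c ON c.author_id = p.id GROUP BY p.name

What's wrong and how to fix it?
Bug: An inner join excludes parents with zero children

Fix: Switch to LEFT JOIN to retain unmatched parent rows

Corrected query:
SELECT p.name, COUNT(c.id) FROM authors p LEFT JOIN novels c ON c.author_id = p.id GROUP BY p.name

Result:
name    | COUNT(c.id)
--------+------------
Atwood  | 2          
Le Guin | 0          
Tolkien | 5          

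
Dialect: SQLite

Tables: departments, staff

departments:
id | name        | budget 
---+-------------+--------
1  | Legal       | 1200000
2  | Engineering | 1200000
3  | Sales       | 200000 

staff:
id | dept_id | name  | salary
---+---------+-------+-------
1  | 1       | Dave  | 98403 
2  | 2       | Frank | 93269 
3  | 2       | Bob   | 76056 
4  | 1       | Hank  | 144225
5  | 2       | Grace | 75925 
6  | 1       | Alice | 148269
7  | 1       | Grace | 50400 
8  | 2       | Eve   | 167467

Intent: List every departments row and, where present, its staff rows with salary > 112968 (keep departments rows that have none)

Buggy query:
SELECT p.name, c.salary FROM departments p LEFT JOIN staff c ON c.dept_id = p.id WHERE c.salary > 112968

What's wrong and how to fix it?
Bug: Filtering c.salary in WHERE discards the NULL rows produced by LEFT JOIN, turning it into an inner join

Fix: Put 'c.salary > 112968' in the JOIN's ON clause instead of WHERE

Corrected query:
SELECT p.name, c.salary FROM departments p LEFT JOIN staff c ON c.dept_id = p.id AND c.salary > 112968

Result:
name        | salary
------------+-------
Legal       | 144225
Legal       | 148269
Engineering | 167467
Sales       | NULL  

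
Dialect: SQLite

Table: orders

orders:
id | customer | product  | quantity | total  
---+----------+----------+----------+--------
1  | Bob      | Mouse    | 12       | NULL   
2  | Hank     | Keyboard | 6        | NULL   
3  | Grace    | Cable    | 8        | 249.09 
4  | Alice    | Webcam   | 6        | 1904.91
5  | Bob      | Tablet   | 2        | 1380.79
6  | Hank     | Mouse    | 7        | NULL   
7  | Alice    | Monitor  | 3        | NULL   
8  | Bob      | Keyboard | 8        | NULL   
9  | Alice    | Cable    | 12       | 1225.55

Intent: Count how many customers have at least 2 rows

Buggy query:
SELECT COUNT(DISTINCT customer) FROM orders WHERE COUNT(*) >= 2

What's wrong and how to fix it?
Bug: COUNT(*) cannot appear in WHERE; the per-group count doesn't exist yet

Fix: Group first with HAVING COUNT(*) >= 2, then COUNT the resulting groups

Corrected query:
SELECT COUNT(*) FROM (SELECT customer FROM orders GROUP BY customer HAVING COUNT(*) >= 2)

Result:
COUNT(*)
--------
3       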